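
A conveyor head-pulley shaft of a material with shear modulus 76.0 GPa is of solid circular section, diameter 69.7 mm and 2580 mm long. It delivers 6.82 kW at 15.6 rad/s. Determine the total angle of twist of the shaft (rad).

ω = 15.6 rad/s, so T = P/ω = 6.82×10³ / 15.60 = 437.2 N·m.
J = πd⁴/32 = π(0.0697)⁴/32 = 2.317×10^-6 m⁴.
θ = T·L/(G·J) = 437.2 × 2.58 / (76.0×10⁹ × 2.317×10^-6) = 6.405×10^-3 rad.

0.00641 rad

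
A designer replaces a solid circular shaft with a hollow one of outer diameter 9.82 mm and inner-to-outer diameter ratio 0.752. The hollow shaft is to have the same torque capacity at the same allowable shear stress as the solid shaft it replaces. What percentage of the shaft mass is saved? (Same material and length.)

43.8 %

Equal τ_max and T ⇒ the solid shaft needs d_s³ = d_o³(1−k⁴), so d_s = 9.82·(1−0.752⁴)^(1/3) = 8.636 mm.
Area ratio A_h/A_s = d_o²(1−k²)/d_s² = (1−k²)/(1−k⁴)^(2/3) = 0.5618.
Mass saving = 1 − 0.5618 = 43.8 %.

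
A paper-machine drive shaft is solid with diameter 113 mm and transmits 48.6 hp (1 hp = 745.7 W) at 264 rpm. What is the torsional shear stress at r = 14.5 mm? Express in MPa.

1.19 MPa

ω = 2π·264/60 = 27.65 rad/s, so T = P/ω = 48.6×745.7 / 27.65 = 1311 N·m.
J = πd⁴/32 = π(0.113)⁴/32 = 1.601×10^-5 m⁴.
Shear stress varies linearly with radius: τ = T·r/J = 1311 × 0.0145 / 1.601×10^-5 = 1.187×10^6 Pa.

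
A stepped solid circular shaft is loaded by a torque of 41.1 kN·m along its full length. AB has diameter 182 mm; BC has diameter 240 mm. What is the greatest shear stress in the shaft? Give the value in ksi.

5.04 ksi

Under the same torque, τ_max = 16T/(πd³) is largest where d is smallest — segment AB (d = 182 mm).
τ_max = 16·41100/(π·(0.182)³) = 3.472×10^7 Pa.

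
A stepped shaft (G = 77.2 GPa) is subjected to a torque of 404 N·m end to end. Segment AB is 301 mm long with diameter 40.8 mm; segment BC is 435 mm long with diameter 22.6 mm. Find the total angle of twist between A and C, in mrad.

94.7 mrad

J_AB = π(0.0408)⁴/32 = 2.72×10^-7 m⁴; J_BC = π(0.0226)⁴/32 = 2.56×10^-8 m⁴.
θ = (T/G)·Σ L_i/J_i = (404.0/77.2×10⁹)·(0.301/2.72×10^-7 + 0.435/2.56×10^-8) = 0.09467 rad.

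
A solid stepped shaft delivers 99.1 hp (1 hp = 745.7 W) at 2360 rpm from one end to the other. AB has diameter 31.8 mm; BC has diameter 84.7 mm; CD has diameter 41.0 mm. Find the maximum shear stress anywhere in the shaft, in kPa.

47400 kPa

ω = 2π·2360/60 = 247.1 rad/s, so T = P/ω = 99.1×745.7 / 247.1 = 299.0 N·m.
Under the same torque, τ_max = 16T/(πd³) is largest where d is smallest — segment AB (d = 31.8 mm).
τ_max = 16·299.0/(π·(0.0318)³) = 4.736×10^7 Pa.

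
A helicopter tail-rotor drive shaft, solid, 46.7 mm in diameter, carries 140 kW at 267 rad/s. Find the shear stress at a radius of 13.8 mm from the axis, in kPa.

15500 kPa

ω = 267 rad/s, so T = P/ω = 140×10³ / 267.0 = 524.3 N·m.
J = πd⁴/32 = π(0.0467)⁴/32 = 4.669×10^-7 m⁴.
Shear stress varies linearly with radius: τ = T·r/J = 524.3 × 0.0138 / 4.669×10^-7 = 1.550×10^7 Pa.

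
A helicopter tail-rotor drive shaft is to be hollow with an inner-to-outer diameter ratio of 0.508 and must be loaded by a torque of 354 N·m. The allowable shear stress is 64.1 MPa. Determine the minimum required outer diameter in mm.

31.1 mm

For a hollow shaft with d_i/d_o = 0.508: τ_max = 16T/(π d_o³ (1−k⁴)), so d_o = [16T/(π τ_allow (1−k⁴))]^(1/3) = [16·354.0/(π·6.41×10^7·0.9334)]^(1/3) = 0.03112 m.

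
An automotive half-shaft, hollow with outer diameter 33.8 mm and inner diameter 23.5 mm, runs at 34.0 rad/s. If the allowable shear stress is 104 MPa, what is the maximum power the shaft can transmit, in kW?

J = π(d_o⁴ − d_i⁴)/32 = π(0.0338⁴ − 0.0235⁴)/32 = 9.819×10^-8 m⁴.
T_max = τ_allow·J/r = 1.04×10^8 × 9.819×10^-8 / 0.0169 = 604.3 N·m.
ω = 34.0 rad/s, so P_max = T_max·ω = 2.055×10^4 W.

20.5 kW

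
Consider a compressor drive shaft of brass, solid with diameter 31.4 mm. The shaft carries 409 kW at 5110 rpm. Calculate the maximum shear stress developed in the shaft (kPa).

126000 kPa

ω = 2π·5110/60 = 535.1 rad/s, so T = P/ω = 409×10³ / 535.1 = 764.3 N·m.
J = πd⁴/32 = π(0.0314)⁴/32 = 9.544×10^-8 m⁴.
τ_max = T·r/J = 764.3 × 0.0157 / 9.544×10^-8 = 1.257×10^8 Pa.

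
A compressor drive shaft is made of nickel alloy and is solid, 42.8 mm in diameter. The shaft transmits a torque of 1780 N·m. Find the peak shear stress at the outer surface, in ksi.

J = πd⁴/32 = π(0.0428)⁴/32 = 3.294×10^-7 m⁴.
τ_max = T·r/J = 1780 × 0.0214 / 3.294×10^-7 = 1.156×10^8 Pa.

16.8 ksi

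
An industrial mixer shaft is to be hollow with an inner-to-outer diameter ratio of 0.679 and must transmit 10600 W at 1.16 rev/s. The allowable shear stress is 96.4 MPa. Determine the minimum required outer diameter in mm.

46.0 mm

ω = 2π·1.16 = 7.288 rad/s, so T = P/ω = 10600 / 7.288 = 1454 N·m.
For a hollow shaft with d_i/d_o = 0.679: τ_max = 16T/(π d_o³ (1−k⁴)), so d_o = [16T/(π τ_allow (1−k⁴))]^(1/3) = [16·1454/(π·9.64×10^7·0.7874)]^(1/3) = 0.04604 m.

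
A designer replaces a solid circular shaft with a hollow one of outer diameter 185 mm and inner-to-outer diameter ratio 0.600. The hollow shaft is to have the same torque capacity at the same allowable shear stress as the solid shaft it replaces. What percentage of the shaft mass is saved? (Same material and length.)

Equal τ_max and T ⇒ the solid shaft needs d_s³ = d_o³(1−k⁴), so d_s = 185·(1−0.600⁴)^(1/3) = 176.6 mm.
Area ratio A_h/A_s = d_o²(1−k²)/d_s² = (1−k²)/(1−k⁴)^(2/3) = 0.7020.
Mass saving = 1 − 0.7020 = 29.8 %.

29.8 %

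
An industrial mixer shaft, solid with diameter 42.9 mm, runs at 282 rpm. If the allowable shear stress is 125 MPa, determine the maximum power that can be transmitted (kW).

57.2 kW

J = πd⁴/32 = π(0.0429)⁴/32 = 3.325×10^-7 m⁴.
T_max = τ_allow·J/r = 1.25×10^8 × 3.325×10^-7 / 0.0215 = 1938 N·m.
ω = 2π·282/60 = 29.53 rad/s, so P_max = T_max·ω = 5.723×10^4 W.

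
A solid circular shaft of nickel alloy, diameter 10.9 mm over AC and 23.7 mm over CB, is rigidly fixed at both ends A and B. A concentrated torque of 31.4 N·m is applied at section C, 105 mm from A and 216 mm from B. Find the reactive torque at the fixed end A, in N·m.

Compatibility: T_A·a/J_AC = T_B·b/J_CB with T_A + T_B = T₀.
J_AC = 1.39×10^-9 m⁴, J_CB = 3.10×10^-8 m⁴, so T_A = T₀·(J_AC/a)/((J_AC/a)+(J_CB/b)) = 2.646 N·m, T_B = 28.75 N·m.

2.65 N·m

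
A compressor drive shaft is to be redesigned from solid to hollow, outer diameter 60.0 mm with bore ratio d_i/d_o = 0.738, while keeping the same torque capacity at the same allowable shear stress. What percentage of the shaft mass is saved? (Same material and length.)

Equal τ_max and T ⇒ the solid shaft needs d_s³ = d_o³(1−k⁴), so d_s = 60.0·(1−0.738⁴)^(1/3) = 53.36 mm.
Area ratio A_h/A_s = d_o²(1−k²)/d_s² = (1−k²)/(1−k⁴)^(2/3) = 0.5757.
Mass saving = 1 − 0.5757 = 42.4 %.

42.4 %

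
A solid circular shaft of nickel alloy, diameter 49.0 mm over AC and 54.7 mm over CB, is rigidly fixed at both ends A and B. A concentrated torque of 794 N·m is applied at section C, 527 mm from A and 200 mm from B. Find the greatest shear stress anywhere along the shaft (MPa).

19.9 MPa

Compatibility: T_A·a/J_AC = T_B·b/J_CB with T_A + T_B = T₀.
J_AC = 5.66×10^-7 m⁴, J_CB = 8.79×10^-7 m⁴, so T_A = T₀·(J_AC/a)/((J_AC/a)+(J_CB/b)) = 155.9 N·m, T_B = 638.1 N·m.
τ in each portion: τ_AC = 6.75×10^6 Pa, τ_CB = 1.99×10^7 Pa; maximum is in CB.
τ_max = T_CB·r/J = 638.1·0.0274/8.79×10^-7 = 1.986×10^7 Pa.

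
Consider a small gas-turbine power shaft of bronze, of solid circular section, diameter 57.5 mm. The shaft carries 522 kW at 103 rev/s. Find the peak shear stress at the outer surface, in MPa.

21.6 MPa

ω = 2π·103 = 647.2 rad/s, so T = P/ω = 522×10³ / 647.2 = 806.6 N·m.
J = πd⁴/32 = π(0.0575)⁴/32 = 1.073×10^-6 m⁴.
τ_max = T·r/J = 806.6 × 0.0288 / 1.073×10^-6 = 2.161×10^7 Pa.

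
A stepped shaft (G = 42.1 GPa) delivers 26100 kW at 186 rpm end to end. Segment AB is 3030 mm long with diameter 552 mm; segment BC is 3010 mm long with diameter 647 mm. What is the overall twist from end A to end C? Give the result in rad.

0.0161 rad

ω = 2π·186/60 = 19.48 rad/s, so T = P/ω = 26100×10³ / 19.48 = 1.340e6 N·m.
J_AB = π(0.552)⁴/32 = 9.11×10^-3 m⁴; J_BC = π(0.647)⁴/32 = 0.0172 m⁴.
θ = (T/G)·Σ L_i/J_i = (1.340e6/42.1×10⁹)·(3.03/9.11×10^-3 + 3.01/0.0172) = 0.01615 rad.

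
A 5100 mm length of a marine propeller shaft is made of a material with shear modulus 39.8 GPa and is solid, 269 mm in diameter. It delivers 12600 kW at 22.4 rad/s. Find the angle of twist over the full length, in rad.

ω = 22.4 rad/s, so T = P/ω = 12600×10³ / 22.40 = 562500 N·m.
J = πd⁴/32 = π(0.269)⁴/32 = 5.141×10^-4 m⁴.
θ = T·L/(G·J) = 562500 × 5.10 / (39.8×10⁹ × 5.141×10^-4) = 0.1402 rad.

0.140 rad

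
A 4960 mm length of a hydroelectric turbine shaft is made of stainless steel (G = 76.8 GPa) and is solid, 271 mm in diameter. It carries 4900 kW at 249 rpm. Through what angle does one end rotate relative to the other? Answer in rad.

0.0229 rad

ω = 2π·249/60 = 26.08 rad/s, so T = P/ω = 4900×10³ / 26.08 = 187900 N·m.
J = πd⁴/32 = π(0.271)⁴/32 = 5.295×10^-4 m⁴.
θ = T·L/(G·J) = 187900 × 4.96 / (76.8×10⁹ × 5.295×10^-4) = 0.02292 rad.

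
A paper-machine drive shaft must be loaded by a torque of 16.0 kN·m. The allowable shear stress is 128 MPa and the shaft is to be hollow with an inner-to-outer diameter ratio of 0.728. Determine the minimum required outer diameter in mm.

For a hollow shaft with d_i/d_o = 0.728: τ_max = 16T/(π d_o³ (1−k⁴)), so d_o = [16T/(π τ_allow (1−k⁴))]^(1/3) = [16·16000/(π·1.28×10^8·0.7191)]^(1/3) = 0.09602 m.

96.0 mm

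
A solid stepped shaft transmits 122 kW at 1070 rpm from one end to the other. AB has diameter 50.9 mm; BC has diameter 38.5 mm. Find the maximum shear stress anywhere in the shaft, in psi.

14100 psi

ω = 2π·1070/60 = 112.1 rad/s, so T = P/ω = 122×10³ / 112.1 = 1089 N·m.
Under the same torque, τ_max = 16T/(πd³) is largest where d is smallest — segment BC (d = 38.5 mm).
τ_max = 16·1089/(π·(0.0385)³) = 9.717×10^7 Pa.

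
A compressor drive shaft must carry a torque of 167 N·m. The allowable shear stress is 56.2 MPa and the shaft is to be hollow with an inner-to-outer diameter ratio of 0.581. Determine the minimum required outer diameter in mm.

For a hollow shaft with d_i/d_o = 0.581: τ_max = 16T/(π d_o³ (1−k⁴)), so d_o = [16T/(π τ_allow (1−k⁴))]^(1/3) = [16·167.0/(π·5.62×10^7·0.8861)]^(1/3) = 0.02575 m.

25.8 mm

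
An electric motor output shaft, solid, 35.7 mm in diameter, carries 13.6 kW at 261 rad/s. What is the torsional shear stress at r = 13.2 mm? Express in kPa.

4310 kPa

ω = 261 rad/s, so T = P/ω = 13.6×10³ / 261.0 = 52.11 N·m.
J = πd⁴/32 = π(0.0357)⁴/32 = 1.595×10^-7 m⁴.
Shear stress varies linearly with radius: τ = T·r/J = 52.11 × 0.0132 / 1.595×10^-7 = 4.313×10^6 Pa.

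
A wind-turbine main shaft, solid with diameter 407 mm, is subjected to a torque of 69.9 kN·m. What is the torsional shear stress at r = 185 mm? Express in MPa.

J = πd⁴/32 = π(0.407)⁴/32 = 2.694×10^-3 m⁴.
Shear stress varies linearly with radius: τ = T·r/J = 69900 × 0.185 / 2.694×10^-3 = 4.800×10^6 Pa.

4.80 MPa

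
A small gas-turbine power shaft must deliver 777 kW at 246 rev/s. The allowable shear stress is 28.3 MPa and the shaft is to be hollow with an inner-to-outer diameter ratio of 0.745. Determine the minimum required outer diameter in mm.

ω = 2π·246 = 1546 rad/s, so T = P/ω = 777×10³ / 1546 = 502.7 N·m.
For a hollow shaft with d_i/d_o = 0.745: τ_max = 16T/(π d_o³ (1−k⁴)), so d_o = [16T/(π τ_allow (1−k⁴))]^(1/3) = [16·502.7/(π·2.83×10^7·0.6919)]^(1/3) = 0.05075 m.

50.8 mm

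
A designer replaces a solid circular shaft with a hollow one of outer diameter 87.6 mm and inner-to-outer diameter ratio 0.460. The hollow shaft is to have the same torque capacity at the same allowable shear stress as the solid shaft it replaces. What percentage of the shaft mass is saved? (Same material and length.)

Equal τ_max and T ⇒ the solid shaft needs d_s³ = d_o³(1−k⁴), so d_s = 87.6·(1−0.460⁴)^(1/3) = 86.27 mm.
Area ratio A_h/A_s = d_o²(1−k²)/d_s² = (1−k²)/(1−k⁴)^(2/3) = 0.8128.
Mass saving = 1 − 0.8128 = 18.7 %.

18.7 %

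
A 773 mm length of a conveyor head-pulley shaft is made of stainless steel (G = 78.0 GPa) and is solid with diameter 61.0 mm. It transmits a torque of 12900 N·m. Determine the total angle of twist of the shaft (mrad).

J = πd⁴/32 = π(0.0610)⁴/32 = 1.359×10^-6 m⁴.
θ = T·L/(G·J) = 12900 × 0.773 / (78.0×10⁹ × 1.359×10^-6) = 0.09405 rad.

94.0 mrad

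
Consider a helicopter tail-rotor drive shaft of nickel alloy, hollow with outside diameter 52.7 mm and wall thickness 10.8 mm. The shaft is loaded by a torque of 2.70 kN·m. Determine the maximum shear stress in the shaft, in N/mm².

J = π(d_o⁴ − d_i⁴)/32 = π(0.0527⁴ − 0.0311⁴)/32 = 6.654×10^-7 m⁴.
τ_max = T·r/J = 2700 × 0.0264 / 6.654×10^-7 = 1.069×10^8 Pa.

107 N/mm²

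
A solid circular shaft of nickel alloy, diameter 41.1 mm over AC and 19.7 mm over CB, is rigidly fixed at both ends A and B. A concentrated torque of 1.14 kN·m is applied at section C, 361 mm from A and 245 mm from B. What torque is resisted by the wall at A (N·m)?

Compatibility: T_A·a/J_AC = T_B·b/J_CB with T_A + T_B = T₀.
J_AC = 2.80×10^-7 m⁴, J_CB = 1.48×10^-8 m⁴, so T_A = T₀·(J_AC/a)/((J_AC/a)+(J_CB/b)) = 1058 N·m, T_B = 82.27 N·m.

1060 N·m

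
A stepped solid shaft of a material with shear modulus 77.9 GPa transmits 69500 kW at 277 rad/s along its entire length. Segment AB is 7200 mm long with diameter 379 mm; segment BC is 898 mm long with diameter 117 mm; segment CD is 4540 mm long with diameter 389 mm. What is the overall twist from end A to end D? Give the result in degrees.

ω = 277 rad/s, so T = P/ω = 69500×10³ / 277.0 = 250900 N·m.
J_AB = π(0.379)⁴/32 = 2.03×10^-3 m⁴; J_BC = π(0.117)⁴/32 = 1.84×10^-5 m⁴; J_CD = π(0.389)⁴/32 = 2.25×10^-3 m⁴.
θ = (T/G)·Σ L_i/J_i = (250900/77.9×10⁹)·(7.20/2.03×10^-3 + 0.898/1.84×10^-5 + 4.54/2.25×10^-3) = 0.1752 rad.

10.0°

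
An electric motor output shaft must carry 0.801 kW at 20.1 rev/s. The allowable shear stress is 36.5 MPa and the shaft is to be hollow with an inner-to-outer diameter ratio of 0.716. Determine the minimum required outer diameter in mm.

10.6 mm

ω = 2π·20.1 = 126.3 rad/s, so T = P/ω = 0.801×10³ / 126.3 = 6.342 N·m.
For a hollow shaft with d_i/d_o = 0.716: τ_max = 16T/(π d_o³ (1−k⁴)), so d_o = [16T/(π τ_allow (1−k⁴))]^(1/3) = [16·6.342/(π·3.65×10^7·0.7372)]^(1/3) = 0.01063 m.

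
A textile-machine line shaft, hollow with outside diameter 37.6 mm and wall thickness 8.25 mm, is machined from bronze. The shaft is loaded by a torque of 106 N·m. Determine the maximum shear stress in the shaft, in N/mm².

11.3 N/mm²

J = π(d_o⁴ − d_i⁴)/32 = π(0.0376⁴ − 0.0211⁴)/32 = 1.768×10^-7 m⁴.
τ_max = T·r/J = 106.0 × 0.0188 / 1.768×10^-7 = 1.127×10^7 Pa.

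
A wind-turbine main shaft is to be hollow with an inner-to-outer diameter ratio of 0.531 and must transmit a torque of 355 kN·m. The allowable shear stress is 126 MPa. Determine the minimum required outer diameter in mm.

For a hollow shaft with d_i/d_o = 0.531: τ_max = 16T/(π d_o³ (1−k⁴)), so d_o = [16T/(π τ_allow (1−k⁴))]^(1/3) = [16·355000/(π·1.26×10^8·0.9205)]^(1/3) = 0.2498 m.

250 mm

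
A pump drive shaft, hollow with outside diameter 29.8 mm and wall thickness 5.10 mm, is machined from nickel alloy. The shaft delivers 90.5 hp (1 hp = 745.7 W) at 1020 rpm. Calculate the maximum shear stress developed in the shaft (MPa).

ω = 2π·1020/60 = 106.8 rad/s, so T = P/ω = 90.5×745.7 / 106.8 = 631.8 N·m.
J = π(d_o⁴ − d_i⁴)/32 = π(0.0298⁴ − 0.0196⁴)/32 = 6.293×10^-8 m⁴.
τ_max = T·r/J = 631.8 × 0.0149 / 6.293×10^-8 = 1.496×10^8 Pa.

150 MPa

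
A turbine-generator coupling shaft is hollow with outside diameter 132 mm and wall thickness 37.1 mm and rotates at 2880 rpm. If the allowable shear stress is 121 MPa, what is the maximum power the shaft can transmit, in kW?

J = π(d_o⁴ − d_i⁴)/32 = π(0.132⁴ − 0.0578⁴)/32 = 2.871×10^-5 m⁴.
T_max = τ_allow·J/r = 1.21×10^8 × 2.871×10^-5 / 0.0660 = 52630 N·m.
ω = 2π·2880/60 = 301.6 rad/s, so P_max = T_max·ω = 1.587×10^7 W.

15900 kW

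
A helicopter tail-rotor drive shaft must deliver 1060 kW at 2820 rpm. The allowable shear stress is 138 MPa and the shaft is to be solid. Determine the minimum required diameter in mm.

ω = 2π·2820/60 = 295.3 rad/s, so T = P/ω = 1060×10³ / 295.3 = 3589 N·m.
For a solid shaft τ_max = 16T/(πd³), so d = (16T/(π τ_allow))^(1/3) = (16·3589/(π·1.38×10^8))^(1/3) = 0.05098 m.

51.0 mm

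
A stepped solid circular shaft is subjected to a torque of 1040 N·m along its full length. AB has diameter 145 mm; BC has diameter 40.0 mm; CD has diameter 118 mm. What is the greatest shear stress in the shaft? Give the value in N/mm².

Under the same torque, τ_max = 16T/(πd³) is largest where d is smallest — segment BC (d = 40.0 mm).
τ_max = 16·1040/(π·(0.0400)³) = 8.276×10^7 Pa.

82.8 N/mm²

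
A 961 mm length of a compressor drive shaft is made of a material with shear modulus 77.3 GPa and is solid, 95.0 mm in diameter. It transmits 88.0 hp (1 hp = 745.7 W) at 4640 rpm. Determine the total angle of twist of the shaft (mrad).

ω = 2π·4640/60 = 485.9 rad/s, so T = P/ω = 88.0×745.7 / 485.9 = 135.1 N·m.
J = πd⁴/32 = π(0.0950)⁴/32 = 7.996×10^-6 m⁴.
θ = T·L/(G·J) = 135.1 × 0.961 / (77.3×10⁹ × 7.996×10^-6) = 2.100×10^-4 rad.

0.210 mrad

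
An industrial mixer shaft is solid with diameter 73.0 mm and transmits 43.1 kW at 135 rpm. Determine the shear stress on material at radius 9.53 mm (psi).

1510 psi

ω = 2π·135/60 = 14.14 rad/s, so T = P/ω = 43.1×10³ / 14.14 = 3049 N·m.
J = πd⁴/32 = π(0.0730)⁴/32 = 2.788×10^-6 m⁴.
Shear stress varies linearly with radius: τ = T·r/J = 3049 × 0.00953 / 2.788×10^-6 = 1.042×10^7 Pa.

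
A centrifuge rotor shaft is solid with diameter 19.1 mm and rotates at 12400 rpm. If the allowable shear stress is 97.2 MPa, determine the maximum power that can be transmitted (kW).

173 kW

J = πd⁴/32 = π(0.0191)⁴/32 = 1.307×10^-8 m⁴.
T_max = τ_allow·J/r = 9.72×10^7 × 1.307×10^-8 / 0.00955 = 133.0 N·m.
ω = 2π·12400/60 = 1299 rad/s, so P_max = T_max·ω = 1.727×10^5 W.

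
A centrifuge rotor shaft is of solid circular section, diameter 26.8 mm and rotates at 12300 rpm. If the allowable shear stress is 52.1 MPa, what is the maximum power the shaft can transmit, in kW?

254 kW

J = πd⁴/32 = π(0.0268)⁴/32 = 5.065×10^-8 m⁴.
T_max = τ_allow·J/r = 5.21×10^7 × 5.065×10^-8 / 0.0134 = 196.9 N·m.
ω = 2π·12300/60 = 1288 rad/s, so P_max = T_max·ω = 2.536×10^5 W.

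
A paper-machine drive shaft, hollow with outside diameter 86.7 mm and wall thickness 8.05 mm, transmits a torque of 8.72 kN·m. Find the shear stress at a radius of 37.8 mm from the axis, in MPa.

J = π(d_o⁴ − d_i⁴)/32 = π(0.0867⁴ − 0.0706⁴)/32 = 3.108×10^-6 m⁴.
Shear stress varies linearly with radius: τ = T·r/J = 8720 × 0.0378 / 3.108×10^-6 = 1.060×10^8 Pa.

106 MPa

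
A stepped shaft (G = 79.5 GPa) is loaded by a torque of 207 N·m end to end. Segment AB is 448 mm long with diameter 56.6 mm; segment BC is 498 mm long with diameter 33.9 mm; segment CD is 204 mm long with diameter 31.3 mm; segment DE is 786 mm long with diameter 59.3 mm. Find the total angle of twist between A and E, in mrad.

J_AB = π(0.0566)⁴/32 = 1.01×10^-6 m⁴; J_BC = π(0.0339)⁴/32 = 1.30×10^-7 m⁴; J_CD = π(0.0313)⁴/32 = 9.42×10^-8 m⁴; J_DE = π(0.0593)⁴/32 = 1.21×10^-6 m⁴.
θ = (T/G)·Σ L_i/J_i = (207.0/79.5×10⁹)·(0.448/1.01×10^-6 + 0.498/1.30×10^-7 + 0.204/9.42×10^-8 + 0.786/1.21×10^-6) = 0.01848 rad.

18.5 mrad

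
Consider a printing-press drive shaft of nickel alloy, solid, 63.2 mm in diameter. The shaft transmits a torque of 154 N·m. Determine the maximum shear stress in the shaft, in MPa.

J = πd⁴/32 = π(0.0632)⁴/32 = 1.566×10^-6 m⁴.
τ_max = T·r/J = 154.0 × 0.0316 / 1.566×10^-6 = 3.107×10^6 Pa.

3.11 MPa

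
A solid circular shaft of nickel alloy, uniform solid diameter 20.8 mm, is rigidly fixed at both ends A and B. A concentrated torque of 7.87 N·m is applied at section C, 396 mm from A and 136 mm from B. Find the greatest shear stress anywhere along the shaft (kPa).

With uniform GJ and both ends fixed, compatibility θ_AC = θ_CB gives T_A·a = T_B·b, together with T_A + T_B = T₀.
T_A = T₀·b/(a+b) = 7.870·136/532.0 = 2.012 N·m; T_B = 5.858 N·m.
τ in each portion: τ_AC = 1.14×10^6 Pa, τ_CB = 3.32×10^6 Pa; maximum is in CB.
τ_max = T_CB·r/J = 5.858·0.0104/1.84×10^-8 = 3.315×10^6 Pa.

3320 kPa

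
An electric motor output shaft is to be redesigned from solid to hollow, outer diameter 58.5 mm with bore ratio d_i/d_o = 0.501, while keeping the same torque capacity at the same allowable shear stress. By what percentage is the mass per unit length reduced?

21.8 %

Equal τ_max and T ⇒ the solid shaft needs d_s³ = d_o³(1−k⁴), so d_s = 58.5·(1−0.501⁴)^(1/3) = 57.24 mm.
Area ratio A_h/A_s = d_o²(1−k²)/d_s² = (1−k²)/(1−k⁴)^(2/3) = 0.7822.
Mass saving = 1 − 0.7822 = 21.8 %.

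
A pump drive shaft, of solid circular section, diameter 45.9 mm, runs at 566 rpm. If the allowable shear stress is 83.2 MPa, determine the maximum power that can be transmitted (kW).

93.6 kW

J = πd⁴/32 = π(0.0459)⁴/32 = 4.358×10^-7 m⁴.
T_max = τ_allow·J/r = 8.32×10^7 × 4.358×10^-7 / 0.0229 = 1580 N·m.
ω = 2π·566/60 = 59.27 rad/s, so P_max = T_max·ω = 9.363×10^4 W.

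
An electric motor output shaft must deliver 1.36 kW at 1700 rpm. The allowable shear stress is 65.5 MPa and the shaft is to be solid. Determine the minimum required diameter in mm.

8.41 mm

ω = 2π·1700/60 = 178.0 rad/s, so T = P/ω = 1.36×10³ / 178.0 = 7.639 N·m.
For a solid shaft τ_max = 16T/(πd³), so d = (16T/(π τ_allow))^(1/3) = (16·7.639/(π·6.55×10^7))^(1/3) = 0.008406 m.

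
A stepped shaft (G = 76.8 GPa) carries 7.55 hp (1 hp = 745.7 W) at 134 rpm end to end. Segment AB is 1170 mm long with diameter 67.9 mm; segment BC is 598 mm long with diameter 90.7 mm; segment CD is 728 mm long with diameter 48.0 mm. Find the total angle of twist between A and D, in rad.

0.0107 rad

ω = 2π·134/60 = 14.03 rad/s, so T = P/ω = 7.55×745.7 / 14.03 = 401.2 N·m.
J_AB = π(0.0679)⁴/32 = 2.09×10^-6 m⁴; J_BC = π(0.0907)⁴/32 = 6.64×10^-6 m⁴; J_CD = π(0.0480)⁴/32 = 5.21×10^-7 m⁴.
θ = (T/G)·Σ L_i/J_i = (401.2/76.8×10⁹)·(1.17/2.09×10^-6 + 0.598/6.64×10^-6 + 0.728/5.21×10^-7) = 0.01070 rad.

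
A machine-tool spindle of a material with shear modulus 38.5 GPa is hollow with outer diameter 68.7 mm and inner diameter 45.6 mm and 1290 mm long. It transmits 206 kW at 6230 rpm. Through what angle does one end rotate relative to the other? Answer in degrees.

0.344°

ω = 2π·6230/60 = 652.4 rad/s, so T = P/ω = 206×10³ / 652.4 = 315.8 N·m.
J = π(d_o⁴ − d_i⁴)/32 = π(0.0687⁴ − 0.0456⁴)/32 = 1.762×10^-6 m⁴.
θ = T·L/(G·J) = 315.8 × 1.29 / (38.5×10⁹ × 1.762×10^-6) = 6.003×10^-3 rad.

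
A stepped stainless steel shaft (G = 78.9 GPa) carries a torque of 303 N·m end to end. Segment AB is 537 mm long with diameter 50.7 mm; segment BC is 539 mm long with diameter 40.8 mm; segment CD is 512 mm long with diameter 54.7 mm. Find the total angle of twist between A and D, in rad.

J_AB = π(0.0507)⁴/32 = 6.49×10^-7 m⁴; J_BC = π(0.0408)⁴/32 = 2.72×10^-7 m⁴; J_CD = π(0.0547)⁴/32 = 8.79×10^-7 m⁴.
θ = (T/G)·Σ L_i/J_i = (303.0/78.9×10⁹)·(0.537/6.49×10^-7 + 0.539/2.72×10^-7 + 0.512/8.79×10^-7) = 0.01302 rad.

0.0130 rad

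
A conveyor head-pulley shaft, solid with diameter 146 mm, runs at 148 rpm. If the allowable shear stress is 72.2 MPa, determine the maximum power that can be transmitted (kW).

J = πd⁴/32 = π(0.146)⁴/32 = 4.461×10^-5 m⁴.
T_max = τ_allow·J/r = 7.22×10^7 × 4.461×10^-5 / 0.0730 = 44120 N·m.
ω = 2π·148/60 = 15.50 rad/s, so P_max = T_max·ω = 6.838×10^5 W.

684 kW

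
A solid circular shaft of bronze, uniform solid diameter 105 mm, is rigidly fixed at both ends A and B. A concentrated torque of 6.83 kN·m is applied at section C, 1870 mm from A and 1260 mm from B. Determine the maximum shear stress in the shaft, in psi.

2600 psi

With uniform GJ and both ends fixed, compatibility θ_AC = θ_CB gives T_A·a = T_B·b, together with T_A + T_B = T₀.
T_A = T₀·b/(a+b) = 6830·1260/3130 = 2749 N·m; T_B = 4081 N·m.
τ in each portion: τ_AC = 1.21×10^7 Pa, τ_CB = 1.80×10^7 Pa; maximum is in CB.
τ_max = T_CB·r/J = 4081·0.0525/1.19×10^-5 = 1.795×10^7 Pa.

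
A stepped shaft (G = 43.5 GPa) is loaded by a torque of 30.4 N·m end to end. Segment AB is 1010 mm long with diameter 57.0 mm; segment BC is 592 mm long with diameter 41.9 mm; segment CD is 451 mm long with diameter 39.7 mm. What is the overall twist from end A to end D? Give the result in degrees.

0.191°

J_AB = π(0.0570)⁴/32 = 1.04×10^-6 m⁴; J_BC = π(0.0419)⁴/32 = 3.03×10^-7 m⁴; J_CD = π(0.0397)⁴/32 = 2.44×10^-7 m⁴.
θ = (T/G)·Σ L_i/J_i = (30.40/43.5×10⁹)·(1.01/1.04×10^-6 + 0.592/3.03×10^-7 + 0.451/2.44×10^-7) = 3.341×10^-3 rad.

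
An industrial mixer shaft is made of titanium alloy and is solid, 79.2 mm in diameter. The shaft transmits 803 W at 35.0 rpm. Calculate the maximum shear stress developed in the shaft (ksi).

ω = 2π·35.0/60 = 3.665 rad/s, so T = P/ω = 803 / 3.665 = 219.1 N·m.
J = πd⁴/32 = π(0.0792)⁴/32 = 3.863×10^-6 m⁴.
τ_max = T·r/J = 219.1 × 0.0396 / 3.863×10^-6 = 2.246×10^6 Pa.

0.326 ksi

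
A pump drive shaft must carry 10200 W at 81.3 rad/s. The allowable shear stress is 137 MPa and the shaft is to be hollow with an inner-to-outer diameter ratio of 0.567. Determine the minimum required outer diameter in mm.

ω = 81.3 rad/s, so T = P/ω = 10200 / 81.30 = 125.5 N·m.
For a hollow shaft with d_i/d_o = 0.567: τ_max = 16T/(π d_o³ (1−k⁴)), so d_o = [16T/(π τ_allow (1−k⁴))]^(1/3) = [16·125.5/(π·1.37×10^8·0.8966)]^(1/3) = 0.01733 m.

17.3 mm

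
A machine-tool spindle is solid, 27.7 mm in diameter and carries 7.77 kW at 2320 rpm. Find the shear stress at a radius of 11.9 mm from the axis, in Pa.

ω = 2π·2320/60 = 242.9 rad/s, so T = P/ω = 7.77×10³ / 242.9 = 31.98 N·m.
J = πd⁴/32 = π(0.0277)⁴/32 = 5.780×10^-8 m⁴.
Shear stress varies linearly with radius: τ = T·r/J = 31.98 × 0.0119 / 5.780×10^-8 = 6.585×10^6 Pa.

6.58e6 Pa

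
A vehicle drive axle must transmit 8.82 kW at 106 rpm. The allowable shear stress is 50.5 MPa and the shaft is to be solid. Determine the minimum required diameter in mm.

ω = 2π·106/60 = 11.10 rad/s, so T = P/ω = 8.82×10³ / 11.10 = 794.6 N·m.
For a solid shaft τ_max = 16T/(πd³), so d = (16T/(π τ_allow))^(1/3) = (16·794.6/(π·5.05×10^7))^(1/3) = 0.04311 m.

43.1 mm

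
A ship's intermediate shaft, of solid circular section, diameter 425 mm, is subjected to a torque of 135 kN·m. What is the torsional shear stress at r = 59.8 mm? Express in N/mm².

J = πd⁴/32 = π(0.425)⁴/32 = 3.203×10^-3 m⁴.
Shear stress varies linearly with radius: τ = T·r/J = 135000 × 0.0598 / 3.203×10^-3 = 2.520×10^6 Pa.

2.52 N/mm²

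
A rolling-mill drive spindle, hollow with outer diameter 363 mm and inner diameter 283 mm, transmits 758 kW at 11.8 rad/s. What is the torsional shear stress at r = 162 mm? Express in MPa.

9.68 MPa

ω = 11.8 rad/s, so T = P/ω = 758×10³ / 11.80 = 64240 N·m.
J = π(d_o⁴ − d_i⁴)/32 = π(0.363⁴ − 0.283⁴)/32 = 1.075×10^-3 m⁴.
Shear stress varies linearly with radius: τ = T·r/J = 64240 × 0.162 / 1.075×10^-3 = 9.681×10^6 Pa.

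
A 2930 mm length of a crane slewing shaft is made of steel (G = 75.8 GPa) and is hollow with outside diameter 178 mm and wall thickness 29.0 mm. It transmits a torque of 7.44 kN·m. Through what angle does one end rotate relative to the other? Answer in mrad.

3.68 mrad

J = π(d_o⁴ − d_i⁴)/32 = π(0.178⁴ − 0.120⁴)/32 = 7.820×10^-5 m⁴.
θ = T·L/(G·J) = 7440 × 2.93 / (75.8×10⁹ × 7.820×10^-5) = 3.678×10^-3 rad.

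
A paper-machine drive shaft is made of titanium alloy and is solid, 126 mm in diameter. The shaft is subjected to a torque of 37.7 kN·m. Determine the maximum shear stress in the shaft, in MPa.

J = πd⁴/32 = π(0.126)⁴/32 = 2.474×10^-5 m⁴.
τ_max = T·r/J = 37700 × 0.0630 / 2.474×10^-5 = 9.598×10^7 Pa.

96.0 MPa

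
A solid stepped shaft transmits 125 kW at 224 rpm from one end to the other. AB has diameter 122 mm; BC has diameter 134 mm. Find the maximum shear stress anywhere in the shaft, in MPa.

14.9 MPa

ω = 2π·224/60 = 23.46 rad/s, so T = P/ω = 125×10³ / 23.46 = 5329 N·m.
Under the same torque, τ_max = 16T/(πd³) is largest where d is smallest — segment AB (d = 122 mm).
τ_max = 16·5329/(π·(0.122)³) = 1.495×10^7 Pa.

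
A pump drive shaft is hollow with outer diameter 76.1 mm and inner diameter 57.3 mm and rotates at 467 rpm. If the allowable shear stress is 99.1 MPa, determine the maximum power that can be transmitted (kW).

285 kW

J = π(d_o⁴ − d_i⁴)/32 = π(0.0761⁴ − 0.0573⁴)/32 = 2.234×10^-6 m⁴.
T_max = τ_allow·J/r = 9.91×10^7 × 2.234×10^-6 / 0.0381 = 5819 N·m.
ω = 2π·467/60 = 48.90 rad/s, so P_max = T_max·ω = 2.846×10^5 W.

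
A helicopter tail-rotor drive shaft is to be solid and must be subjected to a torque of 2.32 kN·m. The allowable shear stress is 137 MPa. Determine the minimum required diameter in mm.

44.2 mm

For a solid shaft τ_max = 16T/(πd³), so d = (16T/(π τ_allow))^(1/3) = (16·2320/(π·1.37×10^8))^(1/3) = 0.04418 m.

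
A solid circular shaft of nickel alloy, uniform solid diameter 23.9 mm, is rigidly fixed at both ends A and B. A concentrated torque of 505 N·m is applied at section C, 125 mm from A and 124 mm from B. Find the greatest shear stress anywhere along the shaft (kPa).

94600 kPa

With uniform GJ and both ends fixed, compatibility θ_AC = θ_CB gives T_A·a = T_B·b, together with T_A + T_B = T₀.
T_A = T₀·b/(a+b) = 505.0·124/249.0 = 251.5 N·m; T_B = 253.5 N·m.
τ in each portion: τ_AC = 9.38×10^7 Pa, τ_CB = 9.46×10^7 Pa; maximum is in CB.
τ_max = T_CB·r/J = 253.5·0.0119/3.20×10^-8 = 9.458×10^7 Pa.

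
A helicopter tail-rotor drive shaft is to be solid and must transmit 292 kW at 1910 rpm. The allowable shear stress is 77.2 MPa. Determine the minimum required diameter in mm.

45.8 mm

ω = 2π·1910/60 = 200.0 rad/s, so T = P/ω = 292×10³ / 200.0 = 1460 N·m.
For a solid shaft τ_max = 16T/(πd³), so d = (16T/(π τ_allow))^(1/3) = (16·1460/(π·7.72×10^7))^(1/3) = 0.04584 m.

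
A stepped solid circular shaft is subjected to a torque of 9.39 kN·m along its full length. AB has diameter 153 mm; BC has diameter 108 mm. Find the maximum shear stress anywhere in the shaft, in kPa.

38000 kPa

Under the same torque, τ_max = 16T/(πd³) is largest where d is smallest — segment BC (d = 108 mm).
τ_max = 16·9390/(π·(0.108)³) = 3.796×10^7 Pa.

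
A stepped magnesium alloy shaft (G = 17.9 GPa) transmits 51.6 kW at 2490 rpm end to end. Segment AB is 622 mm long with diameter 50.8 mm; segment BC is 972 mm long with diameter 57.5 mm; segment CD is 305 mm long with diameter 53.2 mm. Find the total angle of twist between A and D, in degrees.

1.42°

ω = 2π·2490/60 = 260.8 rad/s, so T = P/ω = 51.6×10³ / 260.8 = 197.9 N·m.
J_AB = π(0.0508)⁴/32 = 6.54×10^-7 m⁴; J_BC = π(0.0575)⁴/32 = 1.07×10^-6 m⁴; J_CD = π(0.0532)⁴/32 = 7.86×10^-7 m⁴.
θ = (T/G)·Σ L_i/J_i = (197.9/17.9×10⁹)·(0.622/6.54×10^-7 + 0.972/1.07×10^-6 + 0.305/7.86×10^-7) = 0.02482 rad.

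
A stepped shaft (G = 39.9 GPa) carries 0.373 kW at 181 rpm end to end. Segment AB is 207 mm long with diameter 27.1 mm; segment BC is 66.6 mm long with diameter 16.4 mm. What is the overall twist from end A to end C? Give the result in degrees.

ω = 2π·181/60 = 18.95 rad/s, so T = P/ω = 0.373×10³ / 18.95 = 19.68 N·m.
J_AB = π(0.0271)⁴/32 = 5.30×10^-8 m⁴; J_BC = π(0.0164)⁴/32 = 7.10×10^-9 m⁴.
θ = (T/G)·Σ L_i/J_i = (19.68/39.9×10⁹)·(0.207/5.30×10^-8 + 0.0666/7.10×10^-9) = 6.553×10^-3 rad.

0.375°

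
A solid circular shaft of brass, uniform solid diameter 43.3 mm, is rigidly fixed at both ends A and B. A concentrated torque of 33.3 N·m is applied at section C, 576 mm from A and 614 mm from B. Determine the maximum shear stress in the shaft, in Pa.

With uniform GJ and both ends fixed, compatibility θ_AC = θ_CB gives T_A·a = T_B·b, together with T_A + T_B = T₀.
T_A = T₀·b/(a+b) = 33.30·614/1190 = 17.18 N·m; T_B = 16.12 N·m.
τ in each portion: τ_AC = 1.08×10^6 Pa, τ_CB = 1.01×10^6 Pa; maximum is in AC.
τ_max = T_AC·r/J = 17.18·0.0216/3.45×10^-7 = 1.078×10^6 Pa.

1.08e6 Pa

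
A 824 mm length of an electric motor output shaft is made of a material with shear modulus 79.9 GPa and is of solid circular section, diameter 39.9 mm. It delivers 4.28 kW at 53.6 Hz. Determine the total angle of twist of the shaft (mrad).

ω = 2π·53.6 = 336.8 rad/s, so T = P/ω = 4.28×10³ / 336.8 = 12.71 N·m.
J = πd⁴/32 = π(0.0399)⁴/32 = 2.488×10^-7 m⁴.
θ = T·L/(G·J) = 12.71 × 0.824 / (79.9×10⁹ × 2.488×10^-7) = 5.267×10^-4 rad.

0.527 mrad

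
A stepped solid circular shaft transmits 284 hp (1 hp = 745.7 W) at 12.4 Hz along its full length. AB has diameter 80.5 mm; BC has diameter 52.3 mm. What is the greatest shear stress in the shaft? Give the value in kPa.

ω = 2π·12.4 = 77.91 rad/s, so T = P/ω = 284×745.7 / 77.91 = 2718 N·m.
Under the same torque, τ_max = 16T/(πd³) is largest where d is smallest — segment BC (d = 52.3 mm).
τ_max = 16·2718/(π·(0.0523)³) = 9.677×10^7 Pa.

96800 kPa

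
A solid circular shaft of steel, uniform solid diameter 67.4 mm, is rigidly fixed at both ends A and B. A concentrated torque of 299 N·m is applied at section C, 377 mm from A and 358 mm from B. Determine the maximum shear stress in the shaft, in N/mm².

2.55 N/mm²

With uniform GJ and both ends fixed, compatibility θ_AC = θ_CB gives T_A·a = T_B·b, together with T_A + T_B = T₀.
T_A = T₀·b/(a+b) = 299.0·358/735.0 = 145.6 N·m; T_B = 153.4 N·m.
τ in each portion: τ_AC = 2.42×10^6 Pa, τ_CB = 2.55×10^6 Pa; maximum is in CB.
τ_max = T_CB·r/J = 153.4·0.0337/2.03×10^-6 = 2.551×10^6 Pa.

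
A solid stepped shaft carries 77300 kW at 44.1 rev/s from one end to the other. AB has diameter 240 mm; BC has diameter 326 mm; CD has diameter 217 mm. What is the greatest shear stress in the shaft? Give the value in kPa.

ω = 2π·44.1 = 277.1 rad/s, so T = P/ω = 77300×10³ / 277.1 = 279000 N·m.
Under the same torque, τ_max = 16T/(πd³) is largest where d is smallest — segment CD (d = 217 mm).
τ_max = 16·279000/(π·(0.217)³) = 1.390×10^8 Pa.

139000 kPa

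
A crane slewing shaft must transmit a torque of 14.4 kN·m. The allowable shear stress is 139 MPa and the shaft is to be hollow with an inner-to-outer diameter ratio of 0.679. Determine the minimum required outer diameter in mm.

87.5 mm

For a hollow shaft with d_i/d_o = 0.679: τ_max = 16T/(π d_o³ (1−k⁴)), so d_o = [16T/(π τ_allow (1−k⁴))]^(1/3) = [16·14400/(π·1.39×10^8·0.7874)]^(1/3) = 0.08751 m.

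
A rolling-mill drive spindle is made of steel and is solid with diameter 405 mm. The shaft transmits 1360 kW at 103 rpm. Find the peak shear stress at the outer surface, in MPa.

ω = 2π·103/60 = 10.79 rad/s, so T = P/ω = 1360×10³ / 10.79 = 126100 N·m.
J = πd⁴/32 = π(0.405)⁴/32 = 2.641×10^-3 m⁴.
τ_max = T·r/J = 126100 × 0.203 / 2.641×10^-3 = 9.667×10^6 Pa.

9.67 MPa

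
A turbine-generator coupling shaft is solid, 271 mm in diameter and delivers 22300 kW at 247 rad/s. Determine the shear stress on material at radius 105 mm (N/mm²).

ω = 247 rad/s, so T = P/ω = 22300×10³ / 247.0 = 90280 N·m.
J = πd⁴/32 = π(0.271)⁴/32 = 5.295×10^-4 m⁴.
Shear stress varies linearly with radius: τ = T·r/J = 90280 × 0.105 / 5.295×10^-4 = 1.790×10^7 Pa.

17.9 N/mm²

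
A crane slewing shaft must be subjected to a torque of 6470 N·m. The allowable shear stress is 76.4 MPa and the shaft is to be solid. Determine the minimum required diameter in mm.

For a solid shaft τ_max = 16T/(πd³), so d = (16T/(π τ_allow))^(1/3) = (16·6470/(π·7.64×10^7))^(1/3) = 0.07555 m.

75.6 mm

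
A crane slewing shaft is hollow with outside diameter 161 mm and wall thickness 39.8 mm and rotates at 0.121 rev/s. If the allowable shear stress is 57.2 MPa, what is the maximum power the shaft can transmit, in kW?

J = π(d_o⁴ − d_i⁴)/32 = π(0.161⁴ − 0.0814⁴)/32 = 6.165×10^-5 m⁴.
T_max = τ_allow·J/r = 5.72×10^7 × 6.165×10^-5 / 0.0805 = 43810 N·m.
ω = 2π·0.121 = 0.7603 rad/s, so P_max = T_max·ω = 3.331×10^4 W.

33.3 kW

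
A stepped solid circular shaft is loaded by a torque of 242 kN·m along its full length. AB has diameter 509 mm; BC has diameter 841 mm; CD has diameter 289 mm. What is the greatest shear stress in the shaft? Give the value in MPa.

Under the same torque, τ_max = 16T/(πd³) is largest where d is smallest — segment CD (d = 289 mm).
τ_max = 16·242000/(π·(0.289)³) = 5.106×10^7 Pa.

51.1 MPa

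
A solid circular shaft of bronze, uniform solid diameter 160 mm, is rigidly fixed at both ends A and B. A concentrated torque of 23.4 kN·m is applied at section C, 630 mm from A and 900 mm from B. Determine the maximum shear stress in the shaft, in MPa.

17.1 MPa

With uniform GJ and both ends fixed, compatibility θ_AC = θ_CB gives T_A·a = T_B·b, together with T_A + T_B = T₀.
T_A = T₀·b/(a+b) = 23400·900/1530 = 13760 N·m; T_B = 9635 N·m.
τ in each portion: τ_AC = 1.71×10^7 Pa, τ_CB = 1.20×10^7 Pa; maximum is in AC.
τ_max = T_AC·r/J = 13760·0.0800/6.43×10^-5 = 1.712×10^7 Pa.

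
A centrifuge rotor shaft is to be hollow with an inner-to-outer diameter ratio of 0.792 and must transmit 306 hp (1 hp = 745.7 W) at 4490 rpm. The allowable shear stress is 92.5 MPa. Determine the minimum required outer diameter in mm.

ω = 2π·4490/60 = 470.2 rad/s, so T = P/ω = 306×745.7 / 470.2 = 485.3 N·m.
For a hollow shaft with d_i/d_o = 0.792: τ_max = 16T/(π d_o³ (1−k⁴)), so d_o = [16T/(π τ_allow (1−k⁴))]^(1/3) = [16·485.3/(π·9.25×10^7·0.6065)]^(1/3) = 0.03532 m.

35.3 mm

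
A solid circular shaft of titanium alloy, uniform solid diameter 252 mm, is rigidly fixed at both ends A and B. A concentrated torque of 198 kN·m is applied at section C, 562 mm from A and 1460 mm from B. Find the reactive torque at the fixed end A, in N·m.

143000 N·m

With uniform GJ and both ends fixed, compatibility θ_AC = θ_CB gives T_A·a = T_B·b, together with T_A + T_B = T₀.
T_A = T₀·b/(a+b) = 198000·1460/2022 = 143000 N·m; T_B = 55030 N·m.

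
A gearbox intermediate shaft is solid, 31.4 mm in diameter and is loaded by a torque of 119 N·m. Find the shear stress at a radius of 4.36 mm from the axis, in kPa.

5440 kPa

J = πd⁴/32 = π(0.0314)⁴/32 = 9.544×10^-8 m⁴.
Shear stress varies linearly with radius: τ = T·r/J = 119.0 × 0.00436 / 9.544×10^-8 = 5.436×10^6 Pa.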